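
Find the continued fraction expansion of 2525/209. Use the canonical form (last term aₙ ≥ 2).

2525 = 12×209 + 17
209 = 12×17 + 5
17 = 3×5 + 2
5 = 2×2 + 1
2 = 2×1 + 0  (stop)
So 2525/209 = [12; 12, 3, 2, 2].

[12; 12, 3, 2, 2]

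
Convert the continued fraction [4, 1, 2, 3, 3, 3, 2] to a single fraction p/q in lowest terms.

Using pₖ = aₖpₖ₋₁ + pₖ₋₂ and qₖ = aₖqₖ₋₁ + qₖ₋₂:
  k=0: a=4, p=4, q=1
  k=1: a=1, p=5, q=1
  k=2: a=2, p=14, q=3
  k=3: a=3, p=47, q=10
  k=4: a=3, p=155, q=33
  k=5: a=3, p=512, q=109
  k=6: a=2, p=1179, q=251

1179/251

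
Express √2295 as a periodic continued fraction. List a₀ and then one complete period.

[47; 1, 9, 1, 1, 1, 9, 1, 94]

a₀ = ⌊√2295⌋ = 47.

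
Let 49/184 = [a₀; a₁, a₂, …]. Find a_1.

49 = 0·184 + 49   →  a_0 = 0
184 = 3·49 + 37   →  a_1 = 3

3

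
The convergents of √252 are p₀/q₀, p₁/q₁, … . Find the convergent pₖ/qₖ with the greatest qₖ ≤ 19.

127/8

√252 = [15; 1, 6, 1, 30, …] (period length 4).
Convergents:
  p_0/q_0 = 15/1
  p_1/q_1 = 16/1
  p_2/q_2 = 111/7
  p_3/q_3 = 127/8
  p_4/q_4 = 3921/247
q_3 = 8 ≤ 19 < 247 = q_4, so the answer is 127/8.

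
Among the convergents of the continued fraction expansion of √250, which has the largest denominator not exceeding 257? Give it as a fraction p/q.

√250 = [15; 1, 4, 3, 3, 4, 1, 30, …] (period length 7).
Convergents:
  p_0/q_0 = 15/1
  p_1/q_1 = 16/1
  p_2/q_2 = 79/5
  p_3/q_3 = 253/16
  p_4/q_4 = 838/53
  p_5/q_5 = 3605/228
  p_6/q_6 = 4443/281
q_5 = 228 ≤ 257 < 281 = q_6, so the answer is 3605/228.

3605/228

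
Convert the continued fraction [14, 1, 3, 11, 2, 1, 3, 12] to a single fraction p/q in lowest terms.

92531/6271

Fold from the inside: start with 12/1.
  3 + 1/12 = 37/12
  1 + 12/37 = 49/37
  2 + 37/49 = 135/49
  11 + 49/135 = 1534/135
  3 + 135/1534 = 4737/1534
  1 + 1534/4737 = 6271/4737
  14 + 4737/6271 = 92531/6271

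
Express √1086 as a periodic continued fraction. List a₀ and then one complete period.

a₀ = ⌊√1086⌋ = 32.
With m₀=0, d₀=1 and mₖ₊₁ = dₖaₖ − mₖ, dₖ₊₁ = (n − mₖ₊₁²)/dₖ, aₖ₊₁ = ⌊(a₀+mₖ₊₁)/dₖ₊₁⌋:
  k=1: m=32, d=62, a=1
  k=2: m=30, d=3, a=20
  k=3: m=30, d=62, a=1
  k=4: m=32, d=1, a=64
d=1 and a=2a₀=64 at k=4, so the next step gives (m, d) = (32, 62) again — its k=1 value — and the period has length 4.

[32; 1, 20, 1, 64]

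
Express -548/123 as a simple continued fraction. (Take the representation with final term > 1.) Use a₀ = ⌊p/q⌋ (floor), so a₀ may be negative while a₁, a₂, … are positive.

-548 = -5*123 + 67
123 = 1*67 + 56
67 = 1*56 + 11
56 = 5*11 + 1
11 = 11*1 + 0  (stop)
So -548/123 = [-5; 1, 1, 5, 11].

[-5; 1, 1, 5, 11]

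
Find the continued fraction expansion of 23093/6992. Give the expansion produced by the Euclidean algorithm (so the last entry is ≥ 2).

23093 = 3*6992 + 2117
6992 = 3*2117 + 641
2117 = 3*641 + 194
641 = 3*194 + 59
194 = 3*59 + 17
59 = 3*17 + 8
17 = 2*8 + 1
8 = 8*1 + 0  (stop)
So 23093/6992 = [3; 3, 3, 3, 3, 3, 2, 8].

[3; 3, 3, 3, 3, 3, 2, 8]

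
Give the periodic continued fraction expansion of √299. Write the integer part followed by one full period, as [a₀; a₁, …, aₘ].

[17; 3, 2, 3, 34]

a₀ = ⌊√299⌋ = 17.
With m₀=0, d₀=1 and mₖ₊₁ = dₖaₖ − mₖ, dₖ₊₁ = (n − mₖ₊₁²)/dₖ, aₖ₊₁ = ⌊(a₀+mₖ₊₁)/dₖ₊₁⌋:
  k=1: m=17, d=10, a=3
  k=2: m=13, d=13, a=2
  k=3: m=13, d=10, a=3
  k=4: m=17, d=1, a=34
d=1 and a=2a₀=34 at k=4, so the next step gives (m, d) = (17, 10) again — its k=1 value — and the period has length 4.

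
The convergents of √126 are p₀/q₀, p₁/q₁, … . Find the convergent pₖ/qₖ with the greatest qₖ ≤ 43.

449/40

√126 = [11; 4, 2, 4, 22, …] (period length 4).
Convergents:
  p_0/q_0 = 11/1
  p_1/q_1 = 45/4
  p_2/q_2 = 101/9
  p_3/q_3 = 449/40
  p_4/q_4 = 9979/889
q_3 = 40 ≤ 43 < 889 = q_4, so the answer is 449/40.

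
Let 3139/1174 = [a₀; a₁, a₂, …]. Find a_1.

1

3139 = 2·1174 + 791   →  a_0 = 2
1174 = 1·791 + 383   →  a_1 = 1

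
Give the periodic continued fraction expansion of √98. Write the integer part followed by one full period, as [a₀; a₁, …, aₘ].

a₀ = ⌊√98⌋ = 9.
With m₀=0, d₀=1 and mₖ₊₁ = dₖaₖ − mₖ, dₖ₊₁ = (n − mₖ₊₁²)/dₖ, aₖ₊₁ = ⌊(a₀+mₖ₊₁)/dₖ₊₁⌋:
  k=1: m=9, d=17, a=1
  k=2: m=8, d=2, a=8
  k=3: m=8, d=17, a=1
  k=4: m=9, d=1, a=18
d=1 and a=2a₀=18 at k=4, so the next step gives (m, d) = (9, 17) again — its k=1 value — and the period has length 4.

[9; 1, 8, 1, 18]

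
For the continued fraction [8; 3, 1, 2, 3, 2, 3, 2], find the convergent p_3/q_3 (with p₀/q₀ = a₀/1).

91/11

Using pₖ = aₖpₖ₋₁ + pₖ₋₂, qₖ = aₖqₖ₋₁ + qₖ₋₂ (with p₋₁=1, p₋₂=0, q₋₁=0, q₋₂=1):
  k=0: a=8, p=8, q=1
  k=1: a=3, p=25, q=3
  k=2: a=1, p=33, q=4
  k=3: a=2, p=91, q=11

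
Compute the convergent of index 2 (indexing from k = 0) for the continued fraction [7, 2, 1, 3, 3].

Using pₖ = aₖpₖ₋₁ + pₖ₋₂, qₖ = aₖqₖ₋₁ + qₖ₋₂ (with p₋₁=1, p₋₂=0, q₋₁=0, q₋₂=1):
  k=0: a=7, p=7, q=1
  k=1: a=2, p=15, q=2
  k=2: a=1, p=22, q=3

22/3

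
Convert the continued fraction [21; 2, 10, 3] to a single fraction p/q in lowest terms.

Fold from the inside: start with 3/1.
  10 + 1/3 = 31/3
  2 + 3/31 = 65/31
  21 + 31/65 = 1396/65

1396/65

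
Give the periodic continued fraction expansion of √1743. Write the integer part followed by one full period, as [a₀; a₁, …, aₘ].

[41; 1, 2, 1, 82]

a₀ = ⌊√1743⌋ = 41.
With m₀=0, d₀=1 and mₖ₊₁ = dₖaₖ − mₖ, dₖ₊₁ = (n − mₖ₊₁²)/dₖ, aₖ₊₁ = ⌊(a₀+mₖ₊₁)/dₖ₊₁⌋:
  k=1: m=41, d=62, a=1
  k=2: m=21, d=21, a=2
  k=3: m=21, d=62, a=1
  k=4: m=41, d=1, a=82
d=1 and a=2a₀=82 at k=4, so the next step gives (m, d) = (41, 62) again — its k=1 value — and the period has length 4.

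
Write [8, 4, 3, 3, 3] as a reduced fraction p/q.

1169/142

Fold from the inside: start with 3/1.
  3 + 1/3 = 10/3
  3 + 3/10 = 33/10
  4 + 10/33 = 142/33
  8 + 33/142 = 1169/142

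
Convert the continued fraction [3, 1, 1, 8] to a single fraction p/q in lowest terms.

60/17

Fold from the inside: start with 8/1.
  1 + 1/8 = 9/8
  1 + 8/9 = 17/9
  3 + 9/17 = 60/17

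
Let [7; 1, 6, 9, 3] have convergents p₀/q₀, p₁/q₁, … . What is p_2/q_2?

Using pₖ = aₖpₖ₋₁ + pₖ₋₂, qₖ = aₖqₖ₋₁ + qₖ₋₂ (with p₋₁=1, p₋₂=0, q₋₁=0, q₋₂=1):
  k=0: a=7, p=7, q=1
  k=1: a=1, p=8, q=1
  k=2: a=6, p=55, q=7

55/7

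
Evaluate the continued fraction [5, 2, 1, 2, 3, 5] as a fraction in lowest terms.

768/143

Using pₖ = aₖpₖ₋₁ + pₖ₋₂ and qₖ = aₖqₖ₋₁ + qₖ₋₂:
  k=0: a=5, p=5, q=1
  k=1: a=2, p=11, q=2
  k=2: a=1, p=16, q=3
  k=3: a=2, p=43, q=8
  k=4: a=3, p=145, q=27
  k=5: a=5, p=768, q=143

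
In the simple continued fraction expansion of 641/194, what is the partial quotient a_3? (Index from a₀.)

2

641 = 3·194 + 59   →  a_0 = 3
194 = 3·59 + 17   →  a_1 = 3
59 = 3·17 + 8   →  a_2 = 3
17 = 2·8 + 1   →  a_3 = 2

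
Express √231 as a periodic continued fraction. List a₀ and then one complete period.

[15; 5, 30]

a₀ = ⌊√231⌋ = 15.
With m₀=0, d₀=1 and mₖ₊₁ = dₖaₖ − mₖ, dₖ₊₁ = (n − mₖ₊₁²)/dₖ, aₖ₊₁ = ⌊(a₀+mₖ₊₁)/dₖ₊₁⌋:
  k=1: m=15, d=6, a=5
  k=2: m=15, d=1, a=30
d=1 and a=2a₀=30 at k=2, so the next step gives (m, d) = (15, 6) again — its k=1 value — and the period has length 2.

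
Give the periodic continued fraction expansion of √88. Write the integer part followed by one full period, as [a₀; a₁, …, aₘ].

[9; 2, 1, 1, 1, 2, 18]

a₀ = ⌊√88⌋ = 9.
With m₀=0, d₀=1 and mₖ₊₁ = dₖaₖ − mₖ, dₖ₊₁ = (n − mₖ₊₁²)/dₖ, aₖ₊₁ = ⌊(a₀+mₖ₊₁)/dₖ₊₁⌋:
  k=1: m=9, d=7, a=2
  k=2: m=5, d=9, a=1
  k=3: m=4, d=8, a=1
  k=4: m=4, d=9, a=1
  k=5: m=5, d=7, a=2
  k=6: m=9, d=1, a=18
d=1 and a=2a₀=18 at k=6, so the next step gives (m, d) = (9, 7) again — its k=1 value — and the period has length 6.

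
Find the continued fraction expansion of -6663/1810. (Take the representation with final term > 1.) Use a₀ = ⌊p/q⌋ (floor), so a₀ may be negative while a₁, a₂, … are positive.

-6663 = -4×1810 + 577
1810 = 3×577 + 79
577 = 7×79 + 24
79 = 3×24 + 7
24 = 3×7 + 3
7 = 2×3 + 1
3 = 3×1 + 0  (stop)
So -6663/1810 = [-4; 3, 7, 3, 3, 2, 3].

[-4; 3, 7, 3, 3, 2, 3]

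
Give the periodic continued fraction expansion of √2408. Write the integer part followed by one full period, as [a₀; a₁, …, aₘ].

[49; 14, 98]

a₀ = ⌊√2408⌋ = 49.
With m₀=0, d₀=1 and mₖ₊₁ = dₖaₖ − mₖ, dₖ₊₁ = (n − mₖ₊₁²)/dₖ, aₖ₊₁ = ⌊(a₀+mₖ₊₁)/dₖ₊₁⌋:
  k=1: m=49, d=7, a=14
  k=2: m=49, d=1, a=98
d=1 and a=2a₀=98 at k=2, so the next step gives (m, d) = (49, 7) again — its k=1 value — and the period has length 2.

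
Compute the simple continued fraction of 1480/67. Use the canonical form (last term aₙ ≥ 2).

1480 = 22·67 + 6
67 = 11·6 + 1
6 = 6·1 + 0  (stop)
So 1480/67 = [22; 11, 6].

[22; 11, 6]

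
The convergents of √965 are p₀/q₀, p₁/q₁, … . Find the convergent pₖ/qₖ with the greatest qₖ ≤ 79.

√965 = [31; 15, 1, 1, 15, 62, …] (period length 5).
Convergents:
  p_0/q_0 = 31/1
  p_1/q_1 = 466/15
  p_2/q_2 = 497/16
  p_3/q_3 = 963/31
  p_4/q_4 = 14942/481
q_3 = 31 ≤ 79 < 481 = q_4, so the answer is 963/31.

963/31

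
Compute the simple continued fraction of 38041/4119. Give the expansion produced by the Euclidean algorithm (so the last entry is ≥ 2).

[9; 4, 4, 17, 14]

38041 = 9×4119 + 970
4119 = 4×970 + 239
970 = 4×239 + 14
239 = 17×14 + 1
14 = 14×1 + 0  (stop)
So 38041/4119 = [9; 4, 4, 17, 14].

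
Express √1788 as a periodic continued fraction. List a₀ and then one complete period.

a₀ = ⌊√1788⌋ = 42.
With m₀=0, d₀=1 and mₖ₊₁ = dₖaₖ − mₖ, dₖ₊₁ = (n − mₖ₊₁²)/dₖ, aₖ₊₁ = ⌊(a₀+mₖ₊₁)/dₖ₊₁⌋:
  k=1: m=42, d=24, a=3
  k=2: m=30, d=37, a=1
  k=3: m=7, d=47, a=1
  k=4: m=40, d=4, a=20
  k=5: m=40, d=47, a=1
  k=6: m=7, d=37, a=1
  k=7: m=30, d=24, a=3
  k=8: m=42, d=1, a=84
d=1 and a=2a₀=84 at k=8, so the next step gives (m, d) = (42, 24) again — its k=1 value — and the period has length 8.

[42; 3, 1, 1, 20, 1, 1, 3, 84]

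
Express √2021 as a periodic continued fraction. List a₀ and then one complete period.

a₀ = ⌊√2021⌋ = 44.
With m₀=0, d₀=1 and mₖ₊₁ = dₖaₖ − mₖ, dₖ₊₁ = (n − mₖ₊₁²)/dₖ, aₖ₊₁ = ⌊(a₀+mₖ₊₁)/dₖ₊₁⌋:
  k=1: m=44, d=85, a=1
  k=2: m=41, d=4, a=21
  k=3: m=43, d=43, a=2
  k=4: m=43, d=4, a=21
  k=5: m=41, d=85, a=1
  k=6: m=44, d=1, a=88
d=1 and a=2a₀=88 at k=6, so the next step gives (m, d) = (44, 85) again — its k=1 value — and the period has length 6.

[44; 1, 21, 2, 21, 1, 88]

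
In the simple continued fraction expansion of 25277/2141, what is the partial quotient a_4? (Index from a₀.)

3

25277 = 11·2141 + 1726   →  a_0 = 11
2141 = 1·1726 + 415   →  a_1 = 1
1726 = 4·415 + 66   →  a_2 = 4
415 = 6·66 + 19   →  a_3 = 6
66 = 3·19 + 9   →  a_4 = 3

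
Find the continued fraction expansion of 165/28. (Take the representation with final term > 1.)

[5; 1, 8, 3]

165 = 5*28 + 25
28 = 1*25 + 3
25 = 8*3 + 1
3 = 3*1 + 0  (stop)
So 165/28 = [5; 1, 8, 3].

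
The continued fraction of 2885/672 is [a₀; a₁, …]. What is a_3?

2885 = 4·672 + 197   →  a_0 = 4
672 = 3·197 + 81   →  a_1 = 3
197 = 2·81 + 35   →  a_2 = 2
81 = 2·35 + 11   →  a_3 = 2

2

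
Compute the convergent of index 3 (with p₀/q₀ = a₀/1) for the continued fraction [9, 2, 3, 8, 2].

Using pₖ = aₖpₖ₋₁ + pₖ₋₂, qₖ = aₖqₖ₋₁ + qₖ₋₂ (with p₋₁=1, p₋₂=0, q₋₁=0, q₋₂=1):
  k=0: a=9, p=9, q=1
  k=1: a=2, p=19, q=2
  k=2: a=3, p=66, q=7
  k=3: a=8, p=547, q=58

547/58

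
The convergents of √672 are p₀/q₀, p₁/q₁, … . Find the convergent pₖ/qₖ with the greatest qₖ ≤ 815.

√672 = [25; 1, 11, 1, 50, …] (period length 4).
Convergents:
  p_0/q_0 = 25/1
  p_1/q_1 = 26/1
  p_2/q_2 = 311/12
  p_3/q_3 = 337/13
  p_4/q_4 = 17161/662
  p_5/q_5 = 17498/675
  p_6/q_6 = 209639/8087
q_5 = 675 ≤ 815 < 8087 = q_6, so the answer is 17498/675.

17498/675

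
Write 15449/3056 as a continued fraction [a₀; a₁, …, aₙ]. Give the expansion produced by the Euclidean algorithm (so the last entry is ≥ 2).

15449 = 5·3056 + 169
3056 = 18·169 + 14
169 = 12·14 + 1
14 = 14·1 + 0  (stop)
So 15449/3056 = [5; 18, 12, 14].

[5; 18, 12, 14]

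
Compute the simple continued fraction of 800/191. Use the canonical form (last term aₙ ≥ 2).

[4; 5, 3, 3, 1, 2]

800 = 4·191 + 36
191 = 5·36 + 11
36 = 3·11 + 3
11 = 3·3 + 2
3 = 1·2 + 1
2 = 2·1 + 0  (stop)
So 800/191 = [4; 5, 3, 3, 1, 2].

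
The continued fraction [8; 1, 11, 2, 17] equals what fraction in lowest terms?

Using pₖ = aₖpₖ₋₁ + pₖ₋₂ and qₖ = aₖqₖ₋₁ + qₖ₋₂:
  k=0: a=8, p=8, q=1
  k=1: a=1, p=9, q=1
  k=2: a=11, p=107, q=12
  k=3: a=2, p=223, q=25
  k=4: a=17, p=3898, q=437

3898/437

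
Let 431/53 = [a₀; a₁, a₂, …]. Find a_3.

431 = 8·53 + 7   →  a_0 = 8
53 = 7·7 + 4   →  a_1 = 7
7 = 1·4 + 3   →  a_2 = 1
4 = 1·3 + 1   →  a_3 = 1

1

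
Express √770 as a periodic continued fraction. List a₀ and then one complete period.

a₀ = ⌊√770⌋ = 27.

[27; 1, 2, 1, 54]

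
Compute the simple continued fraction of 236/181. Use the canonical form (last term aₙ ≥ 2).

236 = 1×181 + 55
181 = 3×55 + 16
55 = 3×16 + 7
16 = 2×7 + 2
7 = 3×2 + 1
2 = 2×1 + 0  (stop)
So 236/181 = [1; 3, 3, 2, 3, 2].

[1; 3, 3, 2, 3, 2]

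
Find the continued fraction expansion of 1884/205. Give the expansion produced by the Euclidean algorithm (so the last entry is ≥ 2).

1884 = 9·205 + 39
205 = 5·39 + 10
39 = 3·10 + 9
10 = 1·9 + 1
9 = 9·1 + 0  (stop)
So 1884/205 = [9; 5, 3, 1, 9].

[9; 5, 3, 1, 9]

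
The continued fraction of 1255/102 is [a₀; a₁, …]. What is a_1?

1255 = 12·102 + 31   →  a_0 = 12
102 = 3·31 + 9   →  a_1 = 3

3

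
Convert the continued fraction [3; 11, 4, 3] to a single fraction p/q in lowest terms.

Using pₖ = aₖpₖ₋₁ + pₖ₋₂ and qₖ = aₖqₖ₋₁ + qₖ₋₂:
  k=0: a=3, p=3, q=1
  k=1: a=11, p=34, q=11
  k=2: a=4, p=139, q=45
  k=3: a=3, p=451, q=146

451/146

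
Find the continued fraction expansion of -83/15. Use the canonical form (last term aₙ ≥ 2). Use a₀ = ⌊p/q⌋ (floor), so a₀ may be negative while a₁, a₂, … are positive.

-83 = -6*15 + 7
15 = 2*7 + 1
7 = 7*1 + 0  (stop)
So -83/15 = [-6; 2, 7].

[-6; 2, 7]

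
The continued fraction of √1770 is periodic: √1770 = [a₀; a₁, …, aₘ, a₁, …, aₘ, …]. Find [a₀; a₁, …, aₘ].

a₀ = ⌊√1770⌋ = 42.
With m₀=0, d₀=1 and mₖ₊₁ = dₖaₖ − mₖ, dₖ₊₁ = (n − mₖ₊₁²)/dₖ, aₖ₊₁ = ⌊(a₀+mₖ₊₁)/dₖ₊₁⌋:
  k=1: m=42, d=6, a=14
  k=2: m=42, d=1, a=84
d=1 and a=2a₀=84 at k=2, so the next step gives (m, d) = (42, 6) again — its k=1 value — and the period has length 2.

[42; 14, 84]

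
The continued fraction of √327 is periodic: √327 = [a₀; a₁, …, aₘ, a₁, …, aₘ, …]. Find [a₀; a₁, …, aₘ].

[18; 12, 36]

a₀ = ⌊√327⌋ = 18.
With m₀=0, d₀=1 and mₖ₊₁ = dₖaₖ − mₖ, dₖ₊₁ = (n − mₖ₊₁²)/dₖ, aₖ₊₁ = ⌊(a₀+mₖ₊₁)/dₖ₊₁⌋:
  k=1: m=18, d=3, a=12
  k=2: m=18, d=1, a=36
d=1 and a=2a₀=36 at k=2, so the next step gives (m, d) = (18, 3) again — its k=1 value — and the period has length 2.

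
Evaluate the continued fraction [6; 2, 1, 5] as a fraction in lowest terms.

Using pₖ = aₖpₖ₋₁ + pₖ₋₂ and qₖ = aₖqₖ₋₁ + qₖ₋₂:
  k=0: a=6, p=6, q=1
  k=1: a=2, p=13, q=2
  k=2: a=1, p=19, q=3
  k=3: a=5, p=108, q=17

108/17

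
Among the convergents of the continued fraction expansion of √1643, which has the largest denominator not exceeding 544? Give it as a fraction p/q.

√1643 = [40; 1, 1, 6, 1, 6, 1, 1, 80, …] (period length 8).
Convergents:
  p_0/q_0 = 40/1
  p_1/q_1 = 41/1
  p_2/q_2 = 81/2
  p_3/q_3 = 527/13
  p_4/q_4 = 608/15
  p_5/q_5 = 4175/103
  p_6/q_6 = 4783/118
  p_7/q_7 = 8958/221
  p_8/q_8 = 721423/17798
q_7 = 221 ≤ 544 < 17798 = q_8, so the answer is 8958/221.

8958/221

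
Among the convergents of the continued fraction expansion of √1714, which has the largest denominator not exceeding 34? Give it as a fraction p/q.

207/5

√1714 = [41; 2, 2, 82, …] (period length 3).
Convergents:
  p_0/q_0 = 41/1
  p_1/q_1 = 83/2
  p_2/q_2 = 207/5
  p_3/q_3 = 17057/412
q_2 = 5 ≤ 34 < 412 = q_3, so the answer is 207/5.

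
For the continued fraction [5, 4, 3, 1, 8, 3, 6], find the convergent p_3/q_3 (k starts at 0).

Using pₖ = aₖpₖ₋₁ + pₖ₋₂, qₖ = aₖqₖ₋₁ + qₖ₋₂ (with p₋₁=1, p₋₂=0, q₋₁=0, q₋₂=1):
  k=0: a=5, p=5, q=1
  k=1: a=4, p=21, q=4
  k=2: a=3, p=68, q=13
  k=3: a=1, p=89, q=17

89/17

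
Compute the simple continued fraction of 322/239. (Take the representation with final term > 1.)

322 = 1·239 + 83
239 = 2·83 + 73
83 = 1·73 + 10
73 = 7·10 + 3
10 = 3·3 + 1
3 = 3·1 + 0  (stop)
So 322/239 = [1; 2, 1, 7, 3, 3].

[1; 2, 1, 7, 3, 3]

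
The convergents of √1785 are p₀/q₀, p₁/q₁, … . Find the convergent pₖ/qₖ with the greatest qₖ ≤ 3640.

√1785 = [42; 4, 84, …] (period length 2).
Convergents:
  p_0/q_0 = 42/1
  p_1/q_1 = 169/4
  p_2/q_2 = 14238/337
  p_3/q_3 = 57121/1352
  p_4/q_4 = 4812402/113905
q_3 = 1352 ≤ 3640 < 113905 = q_4, so the answer is 57121/1352.

57121/1352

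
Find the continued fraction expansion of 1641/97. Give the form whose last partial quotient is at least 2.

1641 = 16·97 + 89
97 = 1·89 + 8
89 = 11·8 + 1
8 = 8·1 + 0  (stop)
So 1641/97 = [16; 1, 11, 8].

[16; 1, 11, 8]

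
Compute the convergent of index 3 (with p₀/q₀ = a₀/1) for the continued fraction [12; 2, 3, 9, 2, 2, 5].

808/65

Using pₖ = aₖpₖ₋₁ + pₖ₋₂, qₖ = aₖqₖ₋₁ + qₖ₋₂ (with p₋₁=1, p₋₂=0, q₋₁=0, q₋₂=1):
  k=0: a=12, p=12, q=1
  k=1: a=2, p=25, q=2
  k=2: a=3, p=87, q=7
  k=3: a=9, p=808, q=65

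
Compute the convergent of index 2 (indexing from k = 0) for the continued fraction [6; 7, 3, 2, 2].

Using pₖ = aₖpₖ₋₁ + pₖ₋₂, qₖ = aₖqₖ₋₁ + qₖ₋₂ (with p₋₁=1, p₋₂=0, q₋₁=0, q₋₂=1):
  k=0: a=6, p=6, q=1
  k=1: a=7, p=43, q=7
  k=2: a=3, p=135, q=22

135/22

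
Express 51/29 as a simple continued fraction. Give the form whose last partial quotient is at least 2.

[1; 1, 3, 7]

51 = 1×29 + 22
29 = 1×22 + 7
22 = 3×7 + 1
7 = 7×1 + 0  (stop)
So 51/29 = [1; 1, 3, 7].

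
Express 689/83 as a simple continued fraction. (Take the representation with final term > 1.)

[8; 3, 3, 8]

689 = 8·83 + 25
83 = 3·25 + 8
25 = 3·8 + 1
8 = 8·1 + 0  (stop)
So 689/83 = [8; 3, 3, 8].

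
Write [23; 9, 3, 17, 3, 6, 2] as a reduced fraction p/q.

467898/20249

Using pₖ = aₖpₖ₋₁ + pₖ₋₂ and qₖ = aₖqₖ₋₁ + qₖ₋₂:
  k=0: a=23, p=23, q=1
  k=1: a=9, p=208, q=9
  k=2: a=3, p=647, q=28
  k=3: a=17, p=11207, q=485
  k=4: a=3, p=34268, q=1483
  k=5: a=6, p=216815, q=9383
  k=6: a=2, p=467898, q=20249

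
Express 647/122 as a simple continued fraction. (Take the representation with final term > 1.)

647 = 5×122 + 37
122 = 3×37 + 11
37 = 3×11 + 4
11 = 2×4 + 3
4 = 1×3 + 1
3 = 3×1 + 0  (stop)
So 647/122 = [5; 3, 3, 2, 1, 3].

[5; 3, 3, 2, 1, 3]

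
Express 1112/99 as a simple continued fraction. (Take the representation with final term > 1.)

1112 = 11*99 + 23
99 = 4*23 + 7
23 = 3*7 + 2
7 = 3*2 + 1
2 = 2*1 + 0  (stop)
So 1112/99 = [11; 4, 3, 3, 2].

[11; 4, 3, 3, 2]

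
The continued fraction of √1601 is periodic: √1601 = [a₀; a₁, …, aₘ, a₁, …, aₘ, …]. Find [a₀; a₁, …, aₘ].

[40; 80]

a₀ = ⌊√1601⌋ = 40.
With m₀=0, d₀=1 and mₖ₊₁ = dₖaₖ − mₖ, dₖ₊₁ = (n − mₖ₊₁²)/dₖ, aₖ₊₁ = ⌊(a₀+mₖ₊₁)/dₖ₊₁⌋:
  k=1: m=40, d=1, a=80
d=1 and a=2a₀=80 at k=1, so the next step gives (m, d) = (40, 1) again — its k=1 value — and the period has length 1.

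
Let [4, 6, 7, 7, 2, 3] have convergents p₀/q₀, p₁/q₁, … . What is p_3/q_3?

Using pₖ = aₖpₖ₋₁ + pₖ₋₂, qₖ = aₖqₖ₋₁ + qₖ₋₂ (with p₋₁=1, p₋₂=0, q₋₁=0, q₋₂=1):
  k=0: a=4, p=4, q=1
  k=1: a=6, p=25, q=6
  k=2: a=7, p=179, q=43
  k=3: a=7, p=1278, q=307

1278/307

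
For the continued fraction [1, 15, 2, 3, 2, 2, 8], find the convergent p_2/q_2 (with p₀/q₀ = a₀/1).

Using pₖ = aₖpₖ₋₁ + pₖ₋₂, qₖ = aₖqₖ₋₁ + qₖ₋₂ (with p₋₁=1, p₋₂=0, q₋₁=0, q₋₂=1):
  k=0: a=1, p=1, q=1
  k=1: a=15, p=16, q=15
  k=2: a=2, p=33, q=31

33/31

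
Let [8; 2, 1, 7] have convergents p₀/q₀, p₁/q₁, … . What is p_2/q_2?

Using pₖ = aₖpₖ₋₁ + pₖ₋₂, qₖ = aₖqₖ₋₁ + qₖ₋₂ (with p₋₁=1, p₋₂=0, q₋₁=0, q₋₂=1):
  k=0: a=8, p=8, q=1
  k=1: a=2, p=17, q=2
  k=2: a=1, p=25, q=3

25/3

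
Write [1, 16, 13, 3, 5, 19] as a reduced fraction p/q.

69786/65699

Fold from the inside: start with 19/1.
  5 + 1/19 = 96/19
  3 + 19/96 = 307/96
  13 + 96/307 = 4087/307
  16 + 307/4087 = 65699/4087
  1 + 4087/65699 = 69786/65699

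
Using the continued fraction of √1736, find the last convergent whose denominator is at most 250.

√1736 = [41; 1, 1, 1, 82, …] (period length 4).
Convergents:
  p_0/q_0 = 41/1
  p_1/q_1 = 42/1
  p_2/q_2 = 83/2
  p_3/q_3 = 125/3
  p_4/q_4 = 10333/248
  p_5/q_5 = 10458/251
q_4 = 248 ≤ 250 < 251 = q_5, so the answer is 10333/248.

10333/248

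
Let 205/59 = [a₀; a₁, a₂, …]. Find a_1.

2

205 = 3·59 + 28   →  a_0 = 3
59 = 2·28 + 3   →  a_1 = 2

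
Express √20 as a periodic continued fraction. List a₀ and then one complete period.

[4; 2, 8]

a₀ = ⌊√20⌋ = 4.
With m₀=0, d₀=1 and mₖ₊₁ = dₖaₖ − mₖ, dₖ₊₁ = (n − mₖ₊₁²)/dₖ, aₖ₊₁ = ⌊(a₀+mₖ₊₁)/dₖ₊₁⌋:
  k=1: m=4, d=4, a=2
  k=2: m=4, d=1, a=8
d=1 and a=2a₀=8 at k=2, so the next step gives (m, d) = (4, 4) again — its k=1 value — and the period has length 2.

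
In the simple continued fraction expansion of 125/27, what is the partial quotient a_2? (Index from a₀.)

125 = 4·27 + 17   →  a_0 = 4
27 = 1·17 + 10   →  a_1 = 1
17 = 1·10 + 7   →  a_2 = 1

1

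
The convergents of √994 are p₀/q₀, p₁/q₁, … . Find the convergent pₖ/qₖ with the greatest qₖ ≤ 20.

599/19

√994 = [31; 1, 1, 8, 1, 1, 62, …] (period length 6).
Convergents:
  p_0/q_0 = 31/1
  p_1/q_1 = 32/1
  p_2/q_2 = 63/2
  p_3/q_3 = 536/17
  p_4/q_4 = 599/19
  p_5/q_5 = 1135/36
q_4 = 19 ≤ 20 < 36 = q_5, so the answer is 599/19.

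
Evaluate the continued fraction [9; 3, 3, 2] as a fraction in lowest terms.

214/23

Using pₖ = aₖpₖ₋₁ + pₖ₋₂ and qₖ = aₖqₖ₋₁ + qₖ₋₂:
  k=0: a=9, p=9, q=1
  k=1: a=3, p=28, q=3
  k=2: a=3, p=93, q=10
  k=3: a=2, p=214, q=23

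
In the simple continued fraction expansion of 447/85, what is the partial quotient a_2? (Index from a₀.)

1

447 = 5·85 + 22   →  a_0 = 5
85 = 3·22 + 19   →  a_1 = 3
22 = 1·19 + 3   →  a_2 = 1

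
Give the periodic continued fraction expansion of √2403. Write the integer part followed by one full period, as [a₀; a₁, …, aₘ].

a₀ = ⌊√2403⌋ = 49.
With m₀=0, d₀=1 and mₖ₊₁ = dₖaₖ − mₖ, dₖ₊₁ = (n − mₖ₊₁²)/dₖ, aₖ₊₁ = ⌊(a₀+mₖ₊₁)/dₖ₊₁⌋:
  k=1: m=49, d=2, a=49
  k=2: m=49, d=1, a=98
d=1 and a=2a₀=98 at k=2, so the next step gives (m, d) = (49, 2) again — its k=1 value — and the period has length 2.

[49; 49, 98]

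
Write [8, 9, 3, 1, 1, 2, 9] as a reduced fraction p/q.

Using pₖ = aₖpₖ₋₁ + pₖ₋₂ and qₖ = aₖqₖ₋₁ + qₖ₋₂:
  k=0: a=8, p=8, q=1
  k=1: a=9, p=73, q=9
  k=2: a=3, p=227, q=28
  k=3: a=1, p=300, q=37
  k=4: a=1, p=527, q=65
  k=5: a=2, p=1354, q=167
  k=6: a=9, p=12713, q=1568

12713/1568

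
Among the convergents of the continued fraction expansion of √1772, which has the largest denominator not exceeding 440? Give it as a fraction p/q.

18143/431

√1772 = [42; 10, 1, 1, 20, 1, 1, 10, 84, …] (period length 8).
Convergents:
  p_0/q_0 = 42/1
  p_1/q_1 = 421/10
  p_2/q_2 = 463/11
  p_3/q_3 = 884/21
  p_4/q_4 = 18143/431
  p_5/q_5 = 19027/452
q_4 = 431 ≤ 440 < 452 = q_5, so the answer is 18143/431.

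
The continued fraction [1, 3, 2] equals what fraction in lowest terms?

9/7

Fold from the inside: start with 2/1.
  3 + 1/2 = 7/2
  1 + 2/7 = 9/7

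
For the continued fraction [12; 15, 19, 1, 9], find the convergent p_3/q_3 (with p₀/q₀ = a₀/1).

Using pₖ = aₖpₖ₋₁ + pₖ₋₂, qₖ = aₖqₖ₋₁ + qₖ₋₂ (with p₋₁=1, p₋₂=0, q₋₁=0, q₋₂=1):
  k=0: a=12, p=12, q=1
  k=1: a=15, p=181, q=15
  k=2: a=19, p=3451, q=286
  k=3: a=1, p=3632, q=301

3632/301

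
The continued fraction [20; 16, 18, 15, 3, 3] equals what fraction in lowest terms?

890304/44377

Fold from the inside: start with 3/1.
  3 + 1/3 = 10/3
  15 + 3/10 = 153/10
  18 + 10/153 = 2764/153
  16 + 153/2764 = 44377/2764
  20 + 2764/44377 = 890304/44377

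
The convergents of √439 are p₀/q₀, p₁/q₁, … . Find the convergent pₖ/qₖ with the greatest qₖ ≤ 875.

18019/860

√439 = [20; 1, 19, 1, 40, …] (period length 4).
Convergents:
  p_0/q_0 = 20/1
  p_1/q_1 = 21/1
  p_2/q_2 = 419/20
  p_3/q_3 = 440/21
  p_4/q_4 = 18019/860
  p_5/q_5 = 18459/881
q_4 = 860 ≤ 875 < 881 = q_5, so the answer is 18019/860.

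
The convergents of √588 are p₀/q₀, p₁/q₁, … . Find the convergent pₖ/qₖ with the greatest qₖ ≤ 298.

√588 = [24; 4, 48, …] (period length 2).
Convergents:
  p_0/q_0 = 24/1
  p_1/q_1 = 97/4
  p_2/q_2 = 4680/193
  p_3/q_3 = 18817/776
q_2 = 193 ≤ 298 < 776 = q_3, so the answer is 4680/193.

4680/193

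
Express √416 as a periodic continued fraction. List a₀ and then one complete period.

a₀ = ⌊√416⌋ = 20.
With m₀=0, d₀=1 and mₖ₊₁ = dₖaₖ − mₖ, dₖ₊₁ = (n − mₖ₊₁²)/dₖ, aₖ₊₁ = ⌊(a₀+mₖ₊₁)/dₖ₊₁⌋:
  k=1: m=20, d=16, a=2
  k=2: m=12, d=17, a=1
  k=3: m=5, d=23, a=1
  k=4: m=18, d=4, a=9
  k=5: m=18, d=23, a=1
  k=6: m=5, d=17, a=1
  k=7: m=12, d=16, a=2
  k=8: m=20, d=1, a=40
d=1 and a=2a₀=40 at k=8, so the next step gives (m, d) = (20, 16) again — its k=1 value — and the period has length 8.

[20; 2, 1, 1, 9, 1, 1, 2, 40]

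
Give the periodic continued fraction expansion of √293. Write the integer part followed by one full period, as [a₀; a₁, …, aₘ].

a₀ = ⌊√293⌋ = 17.

[17; 8, 1, 1, 8, 34]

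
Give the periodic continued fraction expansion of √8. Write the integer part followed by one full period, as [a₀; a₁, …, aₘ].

a₀ = ⌊√8⌋ = 2.
With m₀=0, d₀=1 and mₖ₊₁ = dₖaₖ − mₖ, dₖ₊₁ = (n − mₖ₊₁²)/dₖ, aₖ₊₁ = ⌊(a₀+mₖ₊₁)/dₖ₊₁⌋:
  k=1: m=2, d=4, a=1
  k=2: m=2, d=1, a=4
d=1 and a=2a₀=4 at k=2, so the next step gives (m, d) = (2, 4) again — its k=1 value — and the period has length 2.

[2; 1, 4]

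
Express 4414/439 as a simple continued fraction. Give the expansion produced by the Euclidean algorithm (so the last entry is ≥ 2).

[10; 18, 3, 2, 3]

4414 = 10*439 + 24
439 = 18*24 + 7
24 = 3*7 + 3
7 = 2*3 + 1
3 = 3*1 + 0  (stop)
So 4414/439 = [10; 18, 3, 2, 3].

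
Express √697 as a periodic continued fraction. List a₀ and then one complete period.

a₀ = ⌊√697⌋ = 26.
With m₀=0, d₀=1 and mₖ₊₁ = dₖaₖ − mₖ, dₖ₊₁ = (n − mₖ₊₁²)/dₖ, aₖ₊₁ = ⌊(a₀+mₖ₊₁)/dₖ₊₁⌋:
  k=1: m=26, d=21, a=2
  k=2: m=16, d=21, a=2
  k=3: m=26, d=1, a=52
d=1 and a=2a₀=52 at k=3, so the next step gives (m, d) = (26, 21) again — its k=1 value — and the period has length 3.

[26; 2, 2, 52]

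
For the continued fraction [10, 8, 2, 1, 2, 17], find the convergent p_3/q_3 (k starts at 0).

Using pₖ = aₖpₖ₋₁ + pₖ₋₂, qₖ = aₖqₖ₋₁ + qₖ₋₂ (with p₋₁=1, p₋₂=0, q₋₁=0, q₋₂=1):
  k=0: a=10, p=10, q=1
  k=1: a=8, p=81, q=8
  k=2: a=2, p=172, q=17
  k=3: a=1, p=253, q=25

253/25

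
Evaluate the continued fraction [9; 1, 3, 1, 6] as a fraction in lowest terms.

Fold from the inside: start with 6/1.
  1 + 1/6 = 7/6
  3 + 6/7 = 27/7
  1 + 7/27 = 34/27
  9 + 27/34 = 333/34

333/34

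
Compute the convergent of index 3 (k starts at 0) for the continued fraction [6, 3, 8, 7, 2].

Using pₖ = aₖpₖ₋₁ + pₖ₋₂, qₖ = aₖqₖ₋₁ + qₖ₋₂ (with p₋₁=1, p₋₂=0, q₋₁=0, q₋₂=1):
  k=0: a=6, p=6, q=1
  k=1: a=3, p=19, q=3
  k=2: a=8, p=158, q=25
  k=3: a=7, p=1125, q=178

1125/178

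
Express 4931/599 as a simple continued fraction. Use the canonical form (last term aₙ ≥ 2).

[8; 4, 3, 4, 3, 3]

4931 = 8·599 + 139
599 = 4·139 + 43
139 = 3·43 + 10
43 = 4·10 + 3
10 = 3·3 + 1
3 = 3·1 + 0  (stop)
So 4931/599 = [8; 4, 3, 4, 3, 3].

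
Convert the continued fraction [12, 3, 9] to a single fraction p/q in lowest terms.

345/28

Using pₖ = aₖpₖ₋₁ + pₖ₋₂ and qₖ = aₖqₖ₋₁ + qₖ₋₂:
  k=0: a=12, p=12, q=1
  k=1: a=3, p=37, q=3
  k=2: a=9, p=345, q=28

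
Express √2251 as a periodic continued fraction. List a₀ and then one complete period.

[47; 2, 4, 47, 4, 2, 94]

a₀ = ⌊√2251⌋ = 47.
With m₀=0, d₀=1 and mₖ₊₁ = dₖaₖ − mₖ, dₖ₊₁ = (n − mₖ₊₁²)/dₖ, aₖ₊₁ = ⌊(a₀+mₖ₊₁)/dₖ₊₁⌋:
  k=1: m=47, d=42, a=2
  k=2: m=37, d=21, a=4
  k=3: m=47, d=2, a=47
  k=4: m=47, d=21, a=4
  k=5: m=37, d=42, a=2
  k=6: m=47, d=1, a=94
d=1 and a=2a₀=94 at k=6, so the next step gives (m, d) = (47, 42) again — its k=1 value — and the period has length 6.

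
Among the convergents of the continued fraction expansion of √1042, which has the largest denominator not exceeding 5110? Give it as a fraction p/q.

156429/4846

√1042 = [32; 3, 1, 1, 3, 64, …] (period length 5).
Convergents:
  p_0/q_0 = 32/1
  p_1/q_1 = 97/3
  p_2/q_2 = 129/4
  p_3/q_3 = 226/7
  p_4/q_4 = 807/25
  p_5/q_5 = 51874/1607
  p_6/q_6 = 156429/4846
  p_7/q_7 = 208303/6453
q_6 = 4846 ≤ 5110 < 6453 = q_7, so the answer is 156429/4846.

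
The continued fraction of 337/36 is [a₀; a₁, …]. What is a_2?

337 = 9·36 + 13   →  a_0 = 9
36 = 2·13 + 10   →  a_1 = 2
13 = 1·10 + 3   →  a_2 = 1

1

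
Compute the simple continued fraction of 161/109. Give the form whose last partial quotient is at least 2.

[1; 2, 10, 2, 2]

161 = 1·109 + 52
109 = 2·52 + 5
52 = 10·5 + 2
5 = 2·2 + 1
2 = 2·1 + 0  (stop)
So 161/109 = [1; 2, 10, 2, 2].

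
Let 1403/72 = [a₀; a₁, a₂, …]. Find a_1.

1403 = 19·72 + 35   →  a_0 = 19
72 = 2·35 + 2   →  a_1 = 2

2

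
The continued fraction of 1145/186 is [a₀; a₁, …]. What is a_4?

1145 = 6·186 + 29   →  a_0 = 6
186 = 6·29 + 12   →  a_1 = 6
29 = 2·12 + 5   →  a_2 = 2
12 = 2·5 + 2   →  a_3 = 2
5 = 2·2 + 1   →  a_4 = 2

2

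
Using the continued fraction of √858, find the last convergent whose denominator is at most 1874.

√858 = [29; 3, 2, 3, 58, …] (period length 4).
Convergents:
  p_0/q_0 = 29/1
  p_1/q_1 = 88/3
  p_2/q_2 = 205/7
  p_3/q_3 = 703/24
  p_4/q_4 = 40979/1399
  p_5/q_5 = 123640/4221
q_4 = 1399 ≤ 1874 < 4221 = q_5, so the answer is 40979/1399.

40979/1399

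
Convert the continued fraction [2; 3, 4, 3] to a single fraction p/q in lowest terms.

Fold from the inside: start with 3/1.
  4 + 1/3 = 13/3
  3 + 3/13 = 42/13
  2 + 13/42 = 97/42

97/42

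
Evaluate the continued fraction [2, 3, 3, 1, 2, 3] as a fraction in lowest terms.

279/121

Using pₖ = aₖpₖ₋₁ + pₖ₋₂ and qₖ = aₖqₖ₋₁ + qₖ₋₂:
  k=0: a=2, p=2, q=1
  k=1: a=3, p=7, q=3
  k=2: a=3, p=23, q=10
  k=3: a=1, p=30, q=13
  k=4: a=2, p=83, q=36
  k=5: a=3, p=279, q=121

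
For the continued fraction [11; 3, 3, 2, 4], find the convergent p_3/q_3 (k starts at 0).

260/23

Using pₖ = aₖpₖ₋₁ + pₖ₋₂, qₖ = aₖqₖ₋₁ + qₖ₋₂ (with p₋₁=1, p₋₂=0, q₋₁=0, q₋₂=1):
  k=0: a=11, p=11, q=1
  k=1: a=3, p=34, q=3
  k=2: a=3, p=113, q=10
  k=3: a=2, p=260, q=23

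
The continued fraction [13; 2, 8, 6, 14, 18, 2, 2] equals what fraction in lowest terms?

Using pₖ = aₖpₖ₋₁ + pₖ₋₂ and qₖ = aₖqₖ₋₁ + qₖ₋₂:
  k=0: a=13, p=13, q=1
  k=1: a=2, p=27, q=2
  k=2: a=8, p=229, q=17
  k=3: a=6, p=1401, q=104
  k=4: a=14, p=19843, q=1473
  k=5: a=18, p=358575, q=26618
  k=6: a=2, p=736993, q=54709
  k=7: a=2, p=1832561, q=136036

1832561/136036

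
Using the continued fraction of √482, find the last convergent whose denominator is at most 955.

√482 = [21; 1, 20, 1, 42, …] (period length 4).
Convergents:
  p_0/q_0 = 21/1
  p_1/q_1 = 22/1
  p_2/q_2 = 461/21
  p_3/q_3 = 483/22
  p_4/q_4 = 20747/945
  p_5/q_5 = 21230/967
q_4 = 945 ≤ 955 < 967 = q_5, so the answer is 20747/945.

20747/945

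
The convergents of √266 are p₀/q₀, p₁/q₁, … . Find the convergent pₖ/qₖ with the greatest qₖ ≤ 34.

√266 = [16; 3, 4, 3, 32, …] (period length 4).
Convergents:
  p_0/q_0 = 16/1
  p_1/q_1 = 49/3
  p_2/q_2 = 212/13
  p_3/q_3 = 685/42
q_2 = 13 ≤ 34 < 42 = q_3, so the answer is 212/13.

212/13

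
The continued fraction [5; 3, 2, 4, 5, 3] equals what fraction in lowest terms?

Using pₖ = aₖpₖ₋₁ + pₖ₋₂ and qₖ = aₖqₖ₋₁ + qₖ₋₂:
  k=0: a=5, p=5, q=1
  k=1: a=3, p=16, q=3
  k=2: a=2, p=37, q=7
  k=3: a=4, p=164, q=31
  k=4: a=5, p=857, q=162
  k=5: a=3, p=2735, q=517

2735/517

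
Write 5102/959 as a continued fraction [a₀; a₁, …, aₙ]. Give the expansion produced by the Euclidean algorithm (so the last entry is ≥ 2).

5102 = 5*959 + 307
959 = 3*307 + 38
307 = 8*38 + 3
38 = 12*3 + 2
3 = 1*2 + 1
2 = 2*1 + 0  (stop)
So 5102/959 = [5; 3, 8, 12, 1, 2].

[5; 3, 8, 12, 1, 2]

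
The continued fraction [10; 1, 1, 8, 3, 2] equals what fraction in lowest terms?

Fold from the inside: start with 2/1.
  3 + 1/2 = 7/2
  8 + 2/7 = 58/7
  1 + 7/58 = 65/58
  1 + 58/65 = 123/65
  10 + 65/123 = 1295/123

1295/123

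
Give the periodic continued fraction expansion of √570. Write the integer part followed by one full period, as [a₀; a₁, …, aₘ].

a₀ = ⌊√570⌋ = 23.

[23; 1, 6, 1, 46]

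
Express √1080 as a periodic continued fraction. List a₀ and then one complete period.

a₀ = ⌊√1080⌋ = 32.
With m₀=0, d₀=1 and mₖ₊₁ = dₖaₖ − mₖ, dₖ₊₁ = (n − mₖ₊₁²)/dₖ, aₖ₊₁ = ⌊(a₀+mₖ₊₁)/dₖ₊₁⌋:
  k=1: m=32, d=56, a=1
  k=2: m=24, d=9, a=6
  k=3: m=30, d=20, a=3
  k=4: m=30, d=9, a=6
  k=5: m=24, d=56, a=1
  k=6: m=32, d=1, a=64
d=1 and a=2a₀=64 at k=6, so the next step gives (m, d) = (32, 56) again — its k=1 value — and the period has length 6.

[32; 1, 6, 3, 6, 1, 64]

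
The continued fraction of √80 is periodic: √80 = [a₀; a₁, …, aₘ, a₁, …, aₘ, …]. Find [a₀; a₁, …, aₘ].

[8; 1, 16]

a₀ = ⌊√80⌋ = 8.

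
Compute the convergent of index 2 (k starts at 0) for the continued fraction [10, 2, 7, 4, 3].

157/15

Using pₖ = aₖpₖ₋₁ + pₖ₋₂, qₖ = aₖqₖ₋₁ + qₖ₋₂ (with p₋₁=1, p₋₂=0, q₋₁=0, q₋₂=1):
  k=0: a=10, p=10, q=1
  k=1: a=2, p=21, q=2
  k=2: a=7, p=157, q=15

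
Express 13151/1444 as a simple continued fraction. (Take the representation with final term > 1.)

13151 = 9*1444 + 155
1444 = 9*155 + 49
155 = 3*49 + 8
49 = 6*8 + 1
8 = 8*1 + 0  (stop)
So 13151/1444 = [9; 9, 3, 6, 8].

[9; 9, 3, 6, 8]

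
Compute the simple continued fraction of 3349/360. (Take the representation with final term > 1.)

3349 = 9×360 + 109
360 = 3×109 + 33
109 = 3×33 + 10
33 = 3×10 + 3
10 = 3×3 + 1
3 = 3×1 + 0  (stop)
So 3349/360 = [9; 3, 3, 3, 3, 3].

[9; 3, 3, 3, 3, 3]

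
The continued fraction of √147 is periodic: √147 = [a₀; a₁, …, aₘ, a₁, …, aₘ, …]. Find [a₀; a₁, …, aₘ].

[12; 8, 24]

a₀ = ⌊√147⌋ = 12.
With m₀=0, d₀=1 and mₖ₊₁ = dₖaₖ − mₖ, dₖ₊₁ = (n − mₖ₊₁²)/dₖ, aₖ₊₁ = ⌊(a₀+mₖ₊₁)/dₖ₊₁⌋:
  k=1: m=12, d=3, a=8
  k=2: m=12, d=1, a=24
d=1 and a=2a₀=24 at k=2, so the next step gives (m, d) = (12, 3) again — its k=1 value — and the period has length 2.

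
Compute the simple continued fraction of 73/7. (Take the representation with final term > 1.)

[10; 2, 3]

73 = 10·7 + 3
7 = 2·3 + 1
3 = 3·1 + 0  (stop)
So 73/7 = [10; 2, 3].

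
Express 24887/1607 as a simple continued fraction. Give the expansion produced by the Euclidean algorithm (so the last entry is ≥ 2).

24887 = 15×1607 + 782
1607 = 2×782 + 43
782 = 18×43 + 8
43 = 5×8 + 3
8 = 2×3 + 2
3 = 1×2 + 1
2 = 2×1 + 0  (stop)
So 24887/1607 = [15; 2, 18, 5, 2, 1, 2].

[15; 2, 18, 5, 2, 1, 2]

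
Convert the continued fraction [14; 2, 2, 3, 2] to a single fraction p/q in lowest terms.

562/39

Fold from the inside: start with 2/1.
  3 + 1/2 = 7/2
  2 + 2/7 = 16/7
  2 + 7/16 = 39/16
  14 + 16/39 = 562/39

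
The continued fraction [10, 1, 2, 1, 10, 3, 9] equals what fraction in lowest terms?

Using pₖ = aₖpₖ₋₁ + pₖ₋₂ and qₖ = aₖqₖ₋₁ + qₖ₋₂:
  k=0: a=10, p=10, q=1
  k=1: a=1, p=11, q=1
  k=2: a=2, p=32, q=3
  k=3: a=1, p=43, q=4
  k=4: a=10, p=462, q=43
  k=5: a=3, p=1429, q=133
  k=6: a=9, p=13323, q=1240

13323/1240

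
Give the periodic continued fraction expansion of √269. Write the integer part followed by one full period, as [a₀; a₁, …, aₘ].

[16; 2, 2, 32]

a₀ = ⌊√269⌋ = 16.
With m₀=0, d₀=1 and mₖ₊₁ = dₖaₖ − mₖ, dₖ₊₁ = (n − mₖ₊₁²)/dₖ, aₖ₊₁ = ⌊(a₀+mₖ₊₁)/dₖ₊₁⌋:
  k=1: m=16, d=13, a=2
  k=2: m=10, d=13, a=2
  k=3: m=16, d=1, a=32
d=1 and a=2a₀=32 at k=3, so the next step gives (m, d) = (16, 13) again — its k=1 value — and the period has length 3.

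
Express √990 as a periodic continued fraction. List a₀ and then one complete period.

[31; 2, 6, 2, 62]

a₀ = ⌊√990⌋ = 31.
With m₀=0, d₀=1 and mₖ₊₁ = dₖaₖ − mₖ, dₖ₊₁ = (n − mₖ₊₁²)/dₖ, aₖ₊₁ = ⌊(a₀+mₖ₊₁)/dₖ₊₁⌋:
  k=1: m=31, d=29, a=2
  k=2: m=27, d=9, a=6
  k=3: m=27, d=29, a=2
  k=4: m=31, d=1, a=62
d=1 and a=2a₀=62 at k=4, so the next step gives (m, d) = (31, 29) again — its k=1 value — and the period has length 4.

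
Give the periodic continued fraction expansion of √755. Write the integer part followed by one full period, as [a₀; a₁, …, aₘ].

a₀ = ⌊√755⌋ = 27.

[27; 2, 10, 2, 54]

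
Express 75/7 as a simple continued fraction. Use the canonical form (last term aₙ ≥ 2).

75 = 10*7 + 5
7 = 1*5 + 2
5 = 2*2 + 1
2 = 2*1 + 0  (stop)
So 75/7 = [10; 1, 2, 2].

[10; 1, 2, 2]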